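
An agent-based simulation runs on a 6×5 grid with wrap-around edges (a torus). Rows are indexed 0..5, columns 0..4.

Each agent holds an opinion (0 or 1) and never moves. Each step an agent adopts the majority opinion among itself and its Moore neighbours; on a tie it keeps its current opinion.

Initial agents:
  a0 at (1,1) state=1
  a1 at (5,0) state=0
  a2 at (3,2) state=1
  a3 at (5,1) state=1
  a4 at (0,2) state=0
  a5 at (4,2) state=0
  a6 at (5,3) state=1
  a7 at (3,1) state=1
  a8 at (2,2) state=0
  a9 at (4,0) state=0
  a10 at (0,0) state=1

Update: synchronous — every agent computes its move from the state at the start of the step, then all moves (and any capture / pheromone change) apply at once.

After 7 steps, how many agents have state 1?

8

t=1: a0@(1,1):1 a1@(5,0):0 a2@(3,2):1 a3@(5,1):0 a4@(0,2):1 a5@(4,2):1 a6@(5,3):0 a7@(3,1):0 a8@(2,2):1 a9@(4,0):0 a10@(0,0):1
t=2: a0@(1,1):1 a1@(5,0):0 a2@(3,2):1 a3@(5,1):0 a4@(0,2):1 a5@(4,2):0 a6@(5,3):1 a7@(3,1):1 a8@(2,2):1 a9@(4,0):0 a10@(0,0):1
t=3: a0@(1,1):1 a1@(5,0):0 a2@(3,2):1 a3@(5,1):0 a4@(0,2):1 a5@(4,2):1 a6@(5,3):1 a7@(3,1):1 a8@(2,2):1 a9@(4,0):0 a10@(0,0):1
t=4: (unchanged — steady state)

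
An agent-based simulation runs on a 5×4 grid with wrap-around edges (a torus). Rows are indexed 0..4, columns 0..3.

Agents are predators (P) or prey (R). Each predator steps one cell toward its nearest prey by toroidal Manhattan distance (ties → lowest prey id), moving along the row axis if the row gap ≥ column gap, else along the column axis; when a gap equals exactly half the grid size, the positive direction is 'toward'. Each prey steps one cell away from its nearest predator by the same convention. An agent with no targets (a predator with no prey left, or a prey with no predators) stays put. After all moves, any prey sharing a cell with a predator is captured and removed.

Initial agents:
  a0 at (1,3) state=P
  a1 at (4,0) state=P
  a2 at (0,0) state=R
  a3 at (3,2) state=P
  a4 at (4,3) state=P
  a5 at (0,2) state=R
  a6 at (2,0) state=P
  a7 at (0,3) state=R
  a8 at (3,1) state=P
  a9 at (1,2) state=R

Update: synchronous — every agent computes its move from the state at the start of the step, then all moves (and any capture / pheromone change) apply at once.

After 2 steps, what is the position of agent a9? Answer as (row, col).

t=1: a0@(0,3):P a1@(0,0):P a3@(4,2):P a4@(0,3):P a6@(1,0):P a7@(4,3):R a8@(4,1):P a9@(1,1):R
t=2: a0@(4,3):P a1@(4,0):P a3@(4,3):P a4@(4,3):P a6@(1,1):P a7@(3,3):R a8@(4,2):P a9@(1,2):R

(1, 2)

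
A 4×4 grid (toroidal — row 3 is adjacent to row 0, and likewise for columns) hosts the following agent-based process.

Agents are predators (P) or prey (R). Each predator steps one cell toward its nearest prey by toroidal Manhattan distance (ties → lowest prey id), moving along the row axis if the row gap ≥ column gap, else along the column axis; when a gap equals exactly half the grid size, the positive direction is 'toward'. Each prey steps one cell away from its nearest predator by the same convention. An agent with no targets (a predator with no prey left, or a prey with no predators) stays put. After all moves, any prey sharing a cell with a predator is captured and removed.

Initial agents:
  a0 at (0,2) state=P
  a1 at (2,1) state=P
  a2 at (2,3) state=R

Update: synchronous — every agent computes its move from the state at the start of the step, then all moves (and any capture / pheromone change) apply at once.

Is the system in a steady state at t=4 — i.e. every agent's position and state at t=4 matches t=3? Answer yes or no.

yes

t=1: a0@(1,2):P a1@(2,2):P
t=2: (unchanged — steady state)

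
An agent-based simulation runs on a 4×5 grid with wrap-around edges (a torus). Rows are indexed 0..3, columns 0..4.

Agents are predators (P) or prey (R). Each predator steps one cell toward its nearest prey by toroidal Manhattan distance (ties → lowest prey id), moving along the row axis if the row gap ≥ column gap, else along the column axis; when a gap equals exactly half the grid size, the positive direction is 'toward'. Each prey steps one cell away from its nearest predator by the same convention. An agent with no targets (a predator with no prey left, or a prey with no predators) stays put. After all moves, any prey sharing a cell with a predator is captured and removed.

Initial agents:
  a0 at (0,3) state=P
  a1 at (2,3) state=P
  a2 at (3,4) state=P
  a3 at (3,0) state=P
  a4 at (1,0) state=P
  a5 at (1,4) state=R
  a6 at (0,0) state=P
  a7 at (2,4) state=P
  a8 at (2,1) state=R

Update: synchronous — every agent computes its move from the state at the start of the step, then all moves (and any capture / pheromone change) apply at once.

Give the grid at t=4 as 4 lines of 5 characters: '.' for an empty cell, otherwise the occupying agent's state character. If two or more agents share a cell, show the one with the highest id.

t=1: a0@(1,3):P a1@(1,3):P a2@(0,4):P a3@(2,0):P a4@(1,4):P a6@(1,0):P a7@(1,4):P
t=2: (unchanged — steady state)

....P
P..PP
P....
.....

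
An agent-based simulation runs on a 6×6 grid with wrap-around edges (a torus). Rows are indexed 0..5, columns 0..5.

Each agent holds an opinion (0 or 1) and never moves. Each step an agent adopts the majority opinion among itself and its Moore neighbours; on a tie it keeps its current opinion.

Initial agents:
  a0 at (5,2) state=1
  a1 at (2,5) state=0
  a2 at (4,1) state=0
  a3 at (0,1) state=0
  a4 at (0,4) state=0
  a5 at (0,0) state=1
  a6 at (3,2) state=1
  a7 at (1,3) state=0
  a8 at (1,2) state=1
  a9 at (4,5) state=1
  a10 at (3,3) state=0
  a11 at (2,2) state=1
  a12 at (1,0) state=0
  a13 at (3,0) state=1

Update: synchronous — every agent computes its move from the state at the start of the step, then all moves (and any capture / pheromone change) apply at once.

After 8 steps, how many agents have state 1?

8

t=1: a0@(5,2):0 a1@(2,5):0 a2@(4,1):1 a3@(0,1):1 a4@(0,4):0 a5@(0,0):0 a6@(3,2):1 a7@(1,3):0 a8@(1,2):1 a9@(4,5):1 a10@(3,3):1 a11@(2,2):1 a12@(1,0):0 a13@(3,0):1
t=2: a0@(5,2):1 a1@(2,5):0 a2@(4,1):1 a3@(0,1):0 a4@(0,4):0 a5@(0,0):0 a6@(3,2):1 a7@(1,3):0 a8@(1,2):1 a9@(4,5):1 a10@(3,3):1 a11@(2,2):1 a12@(1,0):0 a13@(3,0):1
t=3: (unchanged — steady state)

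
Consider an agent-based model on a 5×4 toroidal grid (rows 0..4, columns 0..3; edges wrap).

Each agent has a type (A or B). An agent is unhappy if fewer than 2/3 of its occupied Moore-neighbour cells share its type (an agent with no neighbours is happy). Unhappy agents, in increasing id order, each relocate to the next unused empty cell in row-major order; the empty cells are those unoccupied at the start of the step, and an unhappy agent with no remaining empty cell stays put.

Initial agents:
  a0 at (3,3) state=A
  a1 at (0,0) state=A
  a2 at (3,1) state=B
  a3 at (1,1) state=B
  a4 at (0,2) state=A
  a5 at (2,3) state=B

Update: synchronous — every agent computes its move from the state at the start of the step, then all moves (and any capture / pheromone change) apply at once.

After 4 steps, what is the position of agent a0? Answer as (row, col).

t=1: a0@(0,1):A a1@(0,3):A a2@(3,1):B a3@(1,0):B a4@(1,2):A a5@(1,3):B
t=2: a0@(0,0):A a1@(0,2):A a2@(3,1):B a3@(1,1):B a4@(1,2):A a5@(2,0):B
t=3: a0@(0,1):A a1@(0,3):A a2@(3,1):B a3@(1,0):B a4@(1,3):A a5@(2,0):B
t=4: a0@(0,0):A a1@(0,2):A a2@(3,1):B a3@(1,1):B a4@(1,2):A a5@(2,0):B

(0, 0)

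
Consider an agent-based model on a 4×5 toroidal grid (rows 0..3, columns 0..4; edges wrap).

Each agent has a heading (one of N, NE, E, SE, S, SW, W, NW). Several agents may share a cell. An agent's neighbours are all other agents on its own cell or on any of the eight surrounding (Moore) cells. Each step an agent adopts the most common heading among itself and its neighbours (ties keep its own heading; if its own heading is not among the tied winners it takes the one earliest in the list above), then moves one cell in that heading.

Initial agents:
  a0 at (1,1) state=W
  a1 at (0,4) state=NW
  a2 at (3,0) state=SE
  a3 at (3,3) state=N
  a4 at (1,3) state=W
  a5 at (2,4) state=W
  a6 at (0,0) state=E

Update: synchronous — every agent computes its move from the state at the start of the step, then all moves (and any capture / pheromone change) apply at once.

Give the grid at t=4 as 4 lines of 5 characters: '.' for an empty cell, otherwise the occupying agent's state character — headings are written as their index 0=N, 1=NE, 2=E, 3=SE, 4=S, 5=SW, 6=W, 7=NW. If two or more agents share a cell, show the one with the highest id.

...6.
..6.6
6....
.....

t=1: a0@(1,0):W a1@(3,3):NW a2@(0,1):SE a3@(2,3):N a4@(1,2):W a5@(2,3):W a6@(0,1):E
t=2: a0@(1,4):W a1@(2,2):NW a2@(0,0):W a3@(2,2):W a4@(1,1):W a5@(2,2):W a6@(0,0):W
t=3: a0@(1,3):W a1@(2,1):W a2@(0,4):W a3@(2,1):W a4@(1,0):W a5@(2,1):W a6@(0,4):W
t=4: a0@(1,2):W a1@(2,0):W a2@(0,3):W a3@(2,0):W a4@(1,4):W a5@(2,0):W a6@(0,3):W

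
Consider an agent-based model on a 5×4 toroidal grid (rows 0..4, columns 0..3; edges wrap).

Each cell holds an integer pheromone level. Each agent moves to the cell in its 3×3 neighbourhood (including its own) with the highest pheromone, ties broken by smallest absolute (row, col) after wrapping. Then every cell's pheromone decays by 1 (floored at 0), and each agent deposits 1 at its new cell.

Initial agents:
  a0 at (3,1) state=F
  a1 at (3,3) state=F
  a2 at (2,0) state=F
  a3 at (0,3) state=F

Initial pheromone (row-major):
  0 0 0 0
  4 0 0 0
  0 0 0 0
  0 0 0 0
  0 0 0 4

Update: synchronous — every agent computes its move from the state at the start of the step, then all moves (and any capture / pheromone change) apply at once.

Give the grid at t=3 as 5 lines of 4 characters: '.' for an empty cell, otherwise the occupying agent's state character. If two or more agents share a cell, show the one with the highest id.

....
F...
....
....
...F

t=1: a0@(2,0) a1@(4,3) a2@(1,0) a3@(1,0) | pheromone: 0 0 0 0 / 5 0 0 0 / 1 0 0 0 / 0 0 0 0 / 0 0 0 4
t=2: a0@(1,0) a1@(4,3) a2@(1,0) a3@(1,0) | pheromone: 0 0 0 0 / 7 0 0 0 / 0 0 0 0 / 0 0 0 0 / 0 0 0 4
t=3: a0@(1,0) a1@(4,3) a2@(1,0) a3@(1,0) | pheromone: 0 0 0 0 / 9 0 0 0 / 0 0 0 0 / 0 0 0 0 / 0 0 0 4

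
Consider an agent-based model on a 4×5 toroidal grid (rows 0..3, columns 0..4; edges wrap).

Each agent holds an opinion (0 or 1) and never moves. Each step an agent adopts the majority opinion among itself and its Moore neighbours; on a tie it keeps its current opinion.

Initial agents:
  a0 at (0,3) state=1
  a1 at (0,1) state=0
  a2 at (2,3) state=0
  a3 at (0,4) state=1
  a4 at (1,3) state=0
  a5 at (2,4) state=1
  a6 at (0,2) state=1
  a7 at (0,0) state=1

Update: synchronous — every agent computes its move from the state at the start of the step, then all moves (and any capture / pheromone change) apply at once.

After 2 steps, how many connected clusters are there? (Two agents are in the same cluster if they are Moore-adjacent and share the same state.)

t=1: a0@(0,3):1 a1@(0,1):1 a2@(2,3):0 a3@(0,4):1 a4@(1,3):1 a5@(2,4):0 a6@(0,2):1 a7@(0,0):1
t=2: (unchanged — steady state)

2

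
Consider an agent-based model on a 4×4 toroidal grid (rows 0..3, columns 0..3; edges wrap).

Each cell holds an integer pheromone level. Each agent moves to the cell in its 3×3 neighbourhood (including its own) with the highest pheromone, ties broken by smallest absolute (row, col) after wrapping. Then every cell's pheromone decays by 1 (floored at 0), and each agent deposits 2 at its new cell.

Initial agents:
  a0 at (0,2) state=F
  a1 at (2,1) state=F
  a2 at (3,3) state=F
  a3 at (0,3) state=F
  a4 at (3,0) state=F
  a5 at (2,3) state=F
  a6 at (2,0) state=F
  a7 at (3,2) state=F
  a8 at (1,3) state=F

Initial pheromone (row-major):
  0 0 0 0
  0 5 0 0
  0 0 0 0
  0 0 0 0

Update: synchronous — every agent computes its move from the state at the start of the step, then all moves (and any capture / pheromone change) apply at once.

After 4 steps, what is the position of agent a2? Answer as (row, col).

(1, 1)

t=1: a0@(1,1) a1@(1,1) a2@(0,0) a3@(0,0) a4@(0,0) a5@(1,0) a6@(1,1) a7@(0,1) a8@(0,0) | pheromone: 8 2 0 0 / 2 10 0 0 / 0 0 0 0 / 0 0 0 0
t=2: a0@(1,1) a1@(1,1) a2@(1,1) a3@(1,1) a4@(1,1) a5@(1,1) a6@(1,1) a7@(1,1) a8@(1,1) | pheromone: 7 1 0 0 / 1 27 0 0 / 0 0 0 0 / 0 0 0 0
t=3: a0@(1,1) a1@(1,1) a2@(1,1) a3@(1,1) a4@(1,1) a5@(1,1) a6@(1,1) a7@(1,1) a8@(1,1) | pheromone: 6 0 0 0 / 0 44 0 0 / 0 0 0 0 / 0 0 0 0
t=4: a0@(1,1) a1@(1,1) a2@(1,1) a3@(1,1) a4@(1,1) a5@(1,1) a6@(1,1) a7@(1,1) a8@(1,1) | pheromone: 5 0 0 0 / 0 61 0 0 / 0 0 0 0 / 0 0 0 0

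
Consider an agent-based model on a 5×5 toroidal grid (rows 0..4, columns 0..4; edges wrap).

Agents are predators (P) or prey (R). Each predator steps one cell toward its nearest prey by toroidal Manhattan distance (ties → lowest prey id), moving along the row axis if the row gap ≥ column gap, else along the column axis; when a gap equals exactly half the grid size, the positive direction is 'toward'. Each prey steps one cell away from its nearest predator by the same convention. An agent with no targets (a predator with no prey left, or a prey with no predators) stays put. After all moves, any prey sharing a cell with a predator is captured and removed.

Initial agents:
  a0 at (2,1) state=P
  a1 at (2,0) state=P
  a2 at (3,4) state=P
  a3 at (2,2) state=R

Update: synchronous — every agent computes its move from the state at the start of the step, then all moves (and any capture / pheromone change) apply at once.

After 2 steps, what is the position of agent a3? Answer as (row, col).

t=1: a0@(2,2):P a1@(2,1):P a2@(3,3):P a3@(2,3):R
t=2: a0@(2,3):P a1@(2,2):P a2@(2,3):P a3@(2,4):R

(2, 4)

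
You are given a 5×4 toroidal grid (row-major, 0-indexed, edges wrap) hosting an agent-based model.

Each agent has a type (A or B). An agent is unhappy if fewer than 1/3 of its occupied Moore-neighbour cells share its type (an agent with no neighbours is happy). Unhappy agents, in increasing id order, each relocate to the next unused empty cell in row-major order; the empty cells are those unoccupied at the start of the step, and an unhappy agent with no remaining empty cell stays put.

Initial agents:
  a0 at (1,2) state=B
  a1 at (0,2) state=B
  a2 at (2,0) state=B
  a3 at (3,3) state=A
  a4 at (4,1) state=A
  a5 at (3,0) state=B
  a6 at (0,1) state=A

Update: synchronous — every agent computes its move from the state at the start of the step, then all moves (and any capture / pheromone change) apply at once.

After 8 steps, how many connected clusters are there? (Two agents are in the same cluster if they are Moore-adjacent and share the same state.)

3

t=1: a0@(1,2):B a1@(0,2):B a2@(2,0):B a3@(0,0):A a4@(4,1):A a5@(3,0):B a6@(0,1):A
t=2: (unchanged — steady state)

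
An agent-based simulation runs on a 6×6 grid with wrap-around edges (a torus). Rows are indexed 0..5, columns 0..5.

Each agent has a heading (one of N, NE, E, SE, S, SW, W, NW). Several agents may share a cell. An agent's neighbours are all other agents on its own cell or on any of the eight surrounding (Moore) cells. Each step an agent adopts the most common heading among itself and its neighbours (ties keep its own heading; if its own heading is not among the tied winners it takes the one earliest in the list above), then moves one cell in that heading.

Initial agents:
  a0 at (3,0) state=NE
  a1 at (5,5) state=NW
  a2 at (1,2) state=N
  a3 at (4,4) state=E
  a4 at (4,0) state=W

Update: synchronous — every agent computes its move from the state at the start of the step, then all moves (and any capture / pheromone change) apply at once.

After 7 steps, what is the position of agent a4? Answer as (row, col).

(4, 5)

t=1: a0@(2,1):NE a1@(4,4):NW a2@(0,2):N a3@(4,5):E a4@(4,5):W
t=2: a0@(1,2):NE a1@(3,3):NW a2@(5,2):N a3@(4,0):E a4@(4,4):W
t=3: a0@(0,3):NE a1@(2,2):NW a2@(4,2):N a3@(4,1):E a4@(4,3):W
t=4: a0@(5,4):NE a1@(1,1):NW a2@(3,2):N a3@(4,2):E a4@(4,2):W
t=5: a0@(4,5):NE a1@(0,0):NW a2@(2,2):N a3@(4,3):E a4@(4,1):W
t=6: a0@(3,0):NE a1@(5,5):NW a2@(1,2):N a3@(4,4):E a4@(4,0):W
t=7: a0@(2,1):NE a1@(4,4):NW a2@(0,2):N a3@(4,5):E a4@(4,5):W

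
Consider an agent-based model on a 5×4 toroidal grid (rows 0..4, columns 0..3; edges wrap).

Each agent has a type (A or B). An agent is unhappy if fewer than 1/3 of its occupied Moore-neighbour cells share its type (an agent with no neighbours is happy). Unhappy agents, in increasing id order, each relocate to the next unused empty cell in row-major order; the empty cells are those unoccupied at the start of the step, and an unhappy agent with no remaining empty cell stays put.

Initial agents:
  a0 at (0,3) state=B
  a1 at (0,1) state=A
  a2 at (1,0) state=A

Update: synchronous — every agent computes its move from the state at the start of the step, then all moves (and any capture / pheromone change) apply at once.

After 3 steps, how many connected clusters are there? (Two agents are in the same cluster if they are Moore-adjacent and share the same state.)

t=1: a0@(0,0):B a1@(0,1):A a2@(1,0):A
t=2: a0@(0,2):B a1@(0,1):A a2@(1,0):A
t=3: a0@(0,0):B a1@(0,1):A a2@(1,0):A

2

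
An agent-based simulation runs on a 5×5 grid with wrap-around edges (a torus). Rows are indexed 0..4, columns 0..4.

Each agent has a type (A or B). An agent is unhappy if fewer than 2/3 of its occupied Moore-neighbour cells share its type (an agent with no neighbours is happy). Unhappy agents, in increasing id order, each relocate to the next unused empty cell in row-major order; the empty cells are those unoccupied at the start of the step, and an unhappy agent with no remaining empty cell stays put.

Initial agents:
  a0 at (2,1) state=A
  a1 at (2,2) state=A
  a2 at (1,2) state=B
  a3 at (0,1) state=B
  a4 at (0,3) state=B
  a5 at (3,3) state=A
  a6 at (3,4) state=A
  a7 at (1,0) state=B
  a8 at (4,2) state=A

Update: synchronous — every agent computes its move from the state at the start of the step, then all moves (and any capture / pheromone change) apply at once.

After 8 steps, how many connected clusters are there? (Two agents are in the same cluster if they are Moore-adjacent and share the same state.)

5

t=1: a0@(0,0):A a1@(2,2):A a2@(0,2):B a3@(0,1):B a4@(0,4):B a5@(3,3):A a6@(3,4):A a7@(1,1):B a8@(1,3):A
t=2: a0@(0,3):A a1@(2,2):A a2@(0,2):B a3@(0,1):B a4@(1,0):B a5@(3,3):A a6@(3,4):A a7@(1,2):B a8@(1,4):A
t=3: a0@(0,0):A a1@(0,4):A a2@(0,2):B a3@(0,1):B a4@(1,1):B a5@(3,3):A a6@(3,4):A a7@(1,3):B a8@(2,0):A
t=4: a0@(0,3):A a1@(1,0):A a2@(0,2):B a3@(0,1):B a4@(1,2):B a5@(3,3):A a6@(3,4):A a7@(1,4):B a8@(2,1):A
t=5: a0@(0,0):A a1@(0,4):A a2@(0,2):B a3@(0,1):B a4@(1,1):B a5@(3,3):A a6@(3,4):A a7@(1,3):B a8@(2,0):A
t=6: a0@(0,3):A a1@(1,0):A a2@(0,2):B a3@(0,1):B a4@(1,2):B a5@(3,3):A a6@(3,4):A a7@(1,4):B a8@(2,1):A
t=7: a0@(0,0):A a1@(0,4):A a2@(0,2):B a3@(0,1):B a4@(1,1):B a5@(3,3):A a6@(3,4):A a7@(1,3):B a8@(2,0):A
t=8: a0@(0,3):A a1@(1,0):A a2@(0,2):B a3@(0,1):B a4@(1,2):B a5@(3,3):A a6@(3,4):A a7@(1,4):B a8@(2,1):A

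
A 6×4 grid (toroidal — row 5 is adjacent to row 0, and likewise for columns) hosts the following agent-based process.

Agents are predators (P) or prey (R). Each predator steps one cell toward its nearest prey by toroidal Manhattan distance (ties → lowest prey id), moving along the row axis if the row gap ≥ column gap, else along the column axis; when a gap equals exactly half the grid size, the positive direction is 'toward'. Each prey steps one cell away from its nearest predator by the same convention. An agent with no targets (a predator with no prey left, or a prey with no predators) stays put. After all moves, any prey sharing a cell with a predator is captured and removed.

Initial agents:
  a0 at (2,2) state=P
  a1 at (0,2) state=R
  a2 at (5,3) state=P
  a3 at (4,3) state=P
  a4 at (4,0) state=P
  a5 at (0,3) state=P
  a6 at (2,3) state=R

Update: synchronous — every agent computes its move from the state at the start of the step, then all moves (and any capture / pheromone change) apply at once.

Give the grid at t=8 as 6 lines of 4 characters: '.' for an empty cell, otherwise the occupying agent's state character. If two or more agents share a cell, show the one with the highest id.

t=1: a0@(2,3):P a1@(0,1):R a2@(0,3):P a3@(3,3):P a4@(3,0):P a5@(0,2):P a6@(2,0):R
t=2: a0@(2,0):P a2@(0,0):P a3@(2,3):P a4@(2,0):P a5@(0,1):P a6@(2,1):R
t=3: a0@(2,1):P a2@(1,0):P a3@(2,0):P a4@(2,1):P a5@(1,1):P a6@(2,2):R
t=4: a0@(2,2):P a2@(1,1):P a3@(2,1):P a4@(2,2):P a5@(2,1):P a6@(2,3):R
t=5: a0@(2,3):P a2@(1,2):P a3@(2,2):P a4@(2,3):P a5@(2,2):P a6@(2,0):R
t=6: a0@(2,0):P a2@(1,3):P a3@(2,3):P a4@(2,0):P a5@(2,3):P a6@(2,1):R
t=7: a0@(2,1):P a2@(1,0):P a3@(2,0):P a4@(2,1):P a5@(2,0):P a6@(2,2):R
t=8: a0@(2,2):P a2@(1,1):P a3@(2,1):P a4@(2,2):P a5@(2,1):P a6@(2,3):R

....
.P..
.PPR
....
....
....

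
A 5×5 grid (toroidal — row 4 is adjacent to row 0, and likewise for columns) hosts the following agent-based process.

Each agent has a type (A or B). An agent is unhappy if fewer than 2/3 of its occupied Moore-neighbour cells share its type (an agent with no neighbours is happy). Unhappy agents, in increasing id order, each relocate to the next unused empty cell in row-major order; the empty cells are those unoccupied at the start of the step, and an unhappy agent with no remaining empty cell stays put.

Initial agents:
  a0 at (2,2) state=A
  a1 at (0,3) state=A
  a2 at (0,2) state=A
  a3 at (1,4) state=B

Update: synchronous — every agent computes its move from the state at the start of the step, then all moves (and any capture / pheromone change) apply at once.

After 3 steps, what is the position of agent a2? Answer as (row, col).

(0, 0)

t=1: a0@(2,2):A a1@(0,0):A a2@(0,2):A a3@(0,1):B
t=2: a0@(2,2):A a1@(0,3):A a2@(0,4):A a3@(1,0):B
t=3: a0@(2,2):A a1@(0,3):A a2@(0,0):A a3@(0,1):B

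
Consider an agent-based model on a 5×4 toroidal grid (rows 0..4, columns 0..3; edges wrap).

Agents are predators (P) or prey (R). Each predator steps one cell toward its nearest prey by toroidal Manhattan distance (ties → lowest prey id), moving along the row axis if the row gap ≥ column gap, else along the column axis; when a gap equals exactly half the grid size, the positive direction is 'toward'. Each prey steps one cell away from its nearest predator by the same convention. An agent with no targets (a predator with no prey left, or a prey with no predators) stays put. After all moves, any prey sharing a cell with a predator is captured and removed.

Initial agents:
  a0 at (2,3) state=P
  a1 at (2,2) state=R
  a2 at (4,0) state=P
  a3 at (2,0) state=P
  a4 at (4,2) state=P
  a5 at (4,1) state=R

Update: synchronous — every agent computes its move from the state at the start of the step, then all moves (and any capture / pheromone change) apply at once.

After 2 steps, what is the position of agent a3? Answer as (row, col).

t=1: a0@(2,2):P a2@(4,1):P a3@(2,1):P a4@(4,1):P a5@(4,2):R
t=2: a0@(3,2):P a2@(4,2):P a3@(3,1):P a4@(4,2):P a5@(4,3):R

(3, 1)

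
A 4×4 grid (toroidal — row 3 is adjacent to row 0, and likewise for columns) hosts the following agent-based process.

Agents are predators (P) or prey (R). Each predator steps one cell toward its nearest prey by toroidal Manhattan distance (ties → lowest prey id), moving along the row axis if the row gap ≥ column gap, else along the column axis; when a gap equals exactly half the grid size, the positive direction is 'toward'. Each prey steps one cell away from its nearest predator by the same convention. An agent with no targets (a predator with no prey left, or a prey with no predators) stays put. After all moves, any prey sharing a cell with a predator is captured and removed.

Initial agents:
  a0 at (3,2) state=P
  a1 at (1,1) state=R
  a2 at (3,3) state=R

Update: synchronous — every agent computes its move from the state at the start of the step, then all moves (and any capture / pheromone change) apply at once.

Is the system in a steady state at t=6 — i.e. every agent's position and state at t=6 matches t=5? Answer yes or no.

t=1: a0@(3,3):P a1@(0,1):R a2@(3,0):R
t=2: a0@(3,0):P a1@(0,0):R a2@(3,1):R
t=3: a0@(0,0):P a1@(1,0):R a2@(3,2):R
t=4: a0@(1,0):P a1@(2,0):R a2@(3,1):R
t=5: a0@(2,0):P a1@(3,0):R a2@(2,1):R
t=6: a0@(3,0):P a1@(0,0):R a2@(2,2):R

no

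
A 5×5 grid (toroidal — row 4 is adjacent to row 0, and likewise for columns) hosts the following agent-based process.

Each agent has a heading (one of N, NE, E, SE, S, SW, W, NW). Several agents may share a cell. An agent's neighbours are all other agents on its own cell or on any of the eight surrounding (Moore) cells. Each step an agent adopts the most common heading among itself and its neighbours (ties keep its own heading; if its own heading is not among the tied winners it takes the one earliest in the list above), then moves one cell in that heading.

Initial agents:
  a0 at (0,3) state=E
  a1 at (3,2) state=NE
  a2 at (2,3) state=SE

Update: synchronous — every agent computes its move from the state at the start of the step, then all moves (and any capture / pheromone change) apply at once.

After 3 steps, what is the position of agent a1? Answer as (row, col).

(0, 0)

t=1: a0@(0,4):E a1@(2,3):NE a2@(3,4):SE
t=2: a0@(0,0):E a1@(1,4):NE a2@(4,0):SE
t=3: a0@(0,1):E a1@(0,0):NE a2@(0,1):SE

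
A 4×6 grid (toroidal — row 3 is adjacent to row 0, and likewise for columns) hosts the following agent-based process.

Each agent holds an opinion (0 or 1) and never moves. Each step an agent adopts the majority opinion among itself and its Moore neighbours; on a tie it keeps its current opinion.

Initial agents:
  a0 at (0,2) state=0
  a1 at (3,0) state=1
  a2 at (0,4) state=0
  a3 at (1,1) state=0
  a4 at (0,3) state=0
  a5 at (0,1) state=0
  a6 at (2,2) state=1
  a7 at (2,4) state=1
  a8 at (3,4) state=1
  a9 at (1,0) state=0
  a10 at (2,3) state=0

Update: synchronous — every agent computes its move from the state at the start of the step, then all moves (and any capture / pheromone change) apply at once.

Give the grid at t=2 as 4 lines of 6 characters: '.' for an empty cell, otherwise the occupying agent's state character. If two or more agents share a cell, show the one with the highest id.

.0000.
00....
..011.
1...0.

t=1: a0@(0,2):0 a1@(3,0):1 a2@(0,4):0 a3@(1,1):0 a4@(0,3):0 a5@(0,1):0 a6@(2,2):0 a7@(2,4):1 a8@(3,4):0 a9@(1,0):0 a10@(2,3):1
t=2: (unchanged — steady state)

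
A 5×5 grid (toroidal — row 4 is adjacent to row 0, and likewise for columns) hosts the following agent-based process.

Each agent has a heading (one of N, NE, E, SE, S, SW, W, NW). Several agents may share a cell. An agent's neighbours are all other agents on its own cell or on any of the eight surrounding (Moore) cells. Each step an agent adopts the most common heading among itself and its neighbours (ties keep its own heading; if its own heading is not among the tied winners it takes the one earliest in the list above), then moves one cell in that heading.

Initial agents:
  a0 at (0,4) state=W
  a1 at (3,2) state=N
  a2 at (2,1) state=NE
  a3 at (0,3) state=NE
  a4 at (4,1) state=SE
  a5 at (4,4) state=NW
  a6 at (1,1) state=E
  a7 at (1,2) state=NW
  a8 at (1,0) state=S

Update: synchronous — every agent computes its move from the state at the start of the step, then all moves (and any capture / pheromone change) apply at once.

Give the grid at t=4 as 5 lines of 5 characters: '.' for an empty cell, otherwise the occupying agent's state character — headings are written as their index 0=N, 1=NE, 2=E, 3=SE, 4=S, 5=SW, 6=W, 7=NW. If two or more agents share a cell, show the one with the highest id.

7....
.11..
11...
1....
....1

t=1: a0@(0,3):W a1@(2,2):N a2@(1,2):NE a3@(4,2):NW a4@(0,2):SE a5@(3,3):NW a6@(1,2):E a7@(0,3):NE a8@(2,0):S
t=2: a0@(4,4):NE a1@(1,2):N a2@(0,3):NE a3@(3,1):NW a4@(4,3):NE a5@(2,2):NW a6@(0,3):NE a7@(4,4):NE a8@(3,0):S
t=3: a0@(3,0):NE a1@(0,3):NE a2@(4,4):NE a3@(2,0):NW a4@(3,4):NE a5@(1,1):NW a6@(4,4):NE a7@(3,0):NE a8@(2,1):NE
t=4: a0@(2,1):NE a1@(4,4):NE a2@(3,0):NE a3@(1,1):NE a4@(2,0):NE a5@(0,0):NW a6@(3,0):NE a7@(2,1):NE a8@(1,2):NE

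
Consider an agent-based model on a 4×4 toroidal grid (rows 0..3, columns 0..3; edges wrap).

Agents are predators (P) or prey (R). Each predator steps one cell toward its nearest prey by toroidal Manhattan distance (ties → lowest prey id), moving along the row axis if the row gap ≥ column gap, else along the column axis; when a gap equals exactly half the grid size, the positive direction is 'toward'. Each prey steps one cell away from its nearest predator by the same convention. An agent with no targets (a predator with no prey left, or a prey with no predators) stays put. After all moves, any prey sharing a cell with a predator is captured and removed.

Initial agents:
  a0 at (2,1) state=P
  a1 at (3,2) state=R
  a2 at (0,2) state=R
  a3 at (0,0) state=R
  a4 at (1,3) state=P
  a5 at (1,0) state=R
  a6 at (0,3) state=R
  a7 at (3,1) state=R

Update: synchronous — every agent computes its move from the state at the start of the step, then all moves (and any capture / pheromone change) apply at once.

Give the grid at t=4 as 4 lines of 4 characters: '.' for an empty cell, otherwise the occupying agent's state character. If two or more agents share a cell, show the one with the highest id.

....
R..P
....
PR..

t=1: a0@(3,1):P a1@(0,2):R a2@(3,2):R a3@(3,0):R a4@(1,0):P a5@(1,1):R a6@(3,3):R a7@(0,1):R
t=2: a0@(3,2):P a1@(1,2):R a2@(3,3):R a3@(3,3):R a4@(1,1):P a5@(1,2):R
t=3: a0@(3,3):P a1@(1,3):R a2@(3,0):R a3@(3,0):R a4@(1,2):P a5@(1,3):R
t=4: a0@(3,0):P a1@(1,0):R a2@(3,1):R a3@(3,1):R a4@(1,3):P a5@(1,0):R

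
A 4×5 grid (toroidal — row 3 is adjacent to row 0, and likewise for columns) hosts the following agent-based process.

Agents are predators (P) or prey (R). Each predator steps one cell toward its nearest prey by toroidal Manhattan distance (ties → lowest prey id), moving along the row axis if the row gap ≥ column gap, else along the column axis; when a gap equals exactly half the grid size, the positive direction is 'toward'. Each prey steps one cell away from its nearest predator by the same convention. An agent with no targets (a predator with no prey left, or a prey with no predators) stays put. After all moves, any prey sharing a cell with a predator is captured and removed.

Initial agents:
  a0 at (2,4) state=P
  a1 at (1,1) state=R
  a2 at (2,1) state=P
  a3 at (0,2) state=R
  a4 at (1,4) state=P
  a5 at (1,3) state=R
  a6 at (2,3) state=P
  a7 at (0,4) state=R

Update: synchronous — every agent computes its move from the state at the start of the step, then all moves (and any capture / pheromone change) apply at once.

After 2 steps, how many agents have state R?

3

t=1: a0@(1,4):P a1@(0,1):R a2@(1,1):P a3@(3,2):R a4@(1,3):P a5@(1,2):R a6@(1,3):P a7@(3,4):R
t=2: a0@(1,3):P a1@(3,1):R a2@(0,1):P a3@(2,2):R a4@(1,2):P a6@(1,2):P a7@(2,4):R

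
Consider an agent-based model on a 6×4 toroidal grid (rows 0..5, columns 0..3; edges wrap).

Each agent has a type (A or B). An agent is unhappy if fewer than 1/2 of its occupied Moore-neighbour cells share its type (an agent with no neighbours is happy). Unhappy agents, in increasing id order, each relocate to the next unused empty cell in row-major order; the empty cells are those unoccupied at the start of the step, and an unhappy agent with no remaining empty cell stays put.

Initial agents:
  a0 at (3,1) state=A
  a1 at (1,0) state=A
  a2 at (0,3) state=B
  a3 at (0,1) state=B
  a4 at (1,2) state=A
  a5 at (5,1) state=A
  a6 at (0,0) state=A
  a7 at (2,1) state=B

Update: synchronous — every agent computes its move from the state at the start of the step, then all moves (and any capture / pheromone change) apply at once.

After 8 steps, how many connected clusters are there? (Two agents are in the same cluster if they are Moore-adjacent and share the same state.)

t=1: a0@(0,2):A a1@(1,1):A a2@(1,3):B a3@(2,0):B a4@(2,2):A a5@(5,1):A a6@(0,0):A a7@(2,3):B
t=2: a0@(0,2):A a1@(1,1):A a2@(0,1):B a3@(2,0):B a4@(0,3):A a5@(5,1):A a6@(0,0):A a7@(2,3):B
t=3: a0@(0,2):A a1@(1,1):A a2@(1,0):B a3@(2,0):B a4@(0,3):A a5@(5,1):A a6@(0,0):A a7@(2,3):B
t=4: a0@(0,2):A a1@(1,1):A a2@(0,1):B a3@(2,0):B a4@(0,3):A a5@(5,1):A a6@(0,0):A a7@(2,3):B
t=5: a0@(0,2):A a1@(1,1):A a2@(1,0):B a3@(2,0):B a4@(0,3):A a5@(5,1):A a6@(0,0):A a7@(2,3):B
t=6: a0@(0,2):A a1@(1,1):A a2@(0,1):B a3@(2,0):B a4@(0,3):A a5@(5,1):A a6@(0,0):A a7@(2,3):B
t=7: a0@(0,2):A a1@(1,1):A a2@(1,0):B a3@(2,0):B a4@(0,3):A a5@(5,1):A a6@(0,0):A a7@(2,3):B
t=8: a0@(0,2):A a1@(1,1):A a2@(0,1):B a3@(2,0):B a4@(0,3):A a5@(5,1):A a6@(0,0):A a7@(2,3):B

3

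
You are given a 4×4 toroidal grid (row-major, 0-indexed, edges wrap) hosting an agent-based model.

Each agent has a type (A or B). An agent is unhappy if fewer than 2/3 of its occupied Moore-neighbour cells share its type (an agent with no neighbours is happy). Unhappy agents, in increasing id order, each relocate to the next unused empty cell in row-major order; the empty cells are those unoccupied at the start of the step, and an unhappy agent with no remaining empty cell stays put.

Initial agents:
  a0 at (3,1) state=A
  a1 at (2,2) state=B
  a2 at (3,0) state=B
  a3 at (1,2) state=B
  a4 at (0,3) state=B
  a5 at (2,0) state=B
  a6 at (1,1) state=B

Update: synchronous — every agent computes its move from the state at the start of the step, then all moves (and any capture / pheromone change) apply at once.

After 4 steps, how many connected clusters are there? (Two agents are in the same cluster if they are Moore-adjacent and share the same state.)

2

t=1: a0@(0,0):A a1@(2,2):B a2@(3,0):B a3@(1,2):B a4@(0,3):B a5@(2,0):B a6@(1,1):B
t=2: a0@(0,1):A a1@(2,2):B a2@(3,0):B a3@(1,2):B a4@(0,3):B a5@(2,0):B a6@(1,1):B
t=3: a0@(0,0):A a1@(2,2):B a2@(3,0):B a3@(1,2):B a4@(0,3):B a5@(2,0):B a6@(1,1):B
t=4: a0@(0,1):A a1@(2,2):B a2@(3,0):B a3@(1,2):B a4@(0,3):B a5@(2,0):B a6@(1,1):B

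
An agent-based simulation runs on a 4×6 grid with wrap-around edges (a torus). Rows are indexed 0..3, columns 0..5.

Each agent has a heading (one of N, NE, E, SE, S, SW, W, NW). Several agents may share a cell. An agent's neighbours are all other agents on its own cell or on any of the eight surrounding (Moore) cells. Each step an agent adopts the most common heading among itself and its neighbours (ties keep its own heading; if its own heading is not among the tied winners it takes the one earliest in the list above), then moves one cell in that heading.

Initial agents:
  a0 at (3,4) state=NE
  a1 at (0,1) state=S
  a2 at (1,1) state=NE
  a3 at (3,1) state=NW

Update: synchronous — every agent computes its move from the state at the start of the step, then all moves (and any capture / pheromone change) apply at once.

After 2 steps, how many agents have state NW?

1

t=1: a0@(2,5):NE a1@(1,1):S a2@(0,2):NE a3@(2,0):NW
t=2: a0@(1,0):NE a1@(2,1):S a2@(3,3):NE a3@(1,5):NW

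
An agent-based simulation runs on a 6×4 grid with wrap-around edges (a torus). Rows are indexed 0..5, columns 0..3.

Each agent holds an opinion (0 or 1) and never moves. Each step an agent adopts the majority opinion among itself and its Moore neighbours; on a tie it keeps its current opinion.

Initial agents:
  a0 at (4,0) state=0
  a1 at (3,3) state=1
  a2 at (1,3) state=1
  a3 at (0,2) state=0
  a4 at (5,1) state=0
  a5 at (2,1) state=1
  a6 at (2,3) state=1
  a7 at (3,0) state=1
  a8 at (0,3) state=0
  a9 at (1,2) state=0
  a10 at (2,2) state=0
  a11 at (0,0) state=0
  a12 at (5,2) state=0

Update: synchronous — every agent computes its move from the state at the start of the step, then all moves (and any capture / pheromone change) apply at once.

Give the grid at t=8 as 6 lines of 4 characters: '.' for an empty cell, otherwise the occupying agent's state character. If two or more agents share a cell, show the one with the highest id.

t=1: a0@(4,0):0 a1@(3,3):1 a2@(1,3):0 a3@(0,2):0 a4@(5,1):0 a5@(2,1):1 a6@(2,3):1 a7@(3,0):1 a8@(0,3):0 a9@(1,2):0 a10@(2,2):1 a11@(0,0):0 a12@(5,2):0
t=2: (unchanged — steady state)

0.00
..00
.111
1..1
0...
.00.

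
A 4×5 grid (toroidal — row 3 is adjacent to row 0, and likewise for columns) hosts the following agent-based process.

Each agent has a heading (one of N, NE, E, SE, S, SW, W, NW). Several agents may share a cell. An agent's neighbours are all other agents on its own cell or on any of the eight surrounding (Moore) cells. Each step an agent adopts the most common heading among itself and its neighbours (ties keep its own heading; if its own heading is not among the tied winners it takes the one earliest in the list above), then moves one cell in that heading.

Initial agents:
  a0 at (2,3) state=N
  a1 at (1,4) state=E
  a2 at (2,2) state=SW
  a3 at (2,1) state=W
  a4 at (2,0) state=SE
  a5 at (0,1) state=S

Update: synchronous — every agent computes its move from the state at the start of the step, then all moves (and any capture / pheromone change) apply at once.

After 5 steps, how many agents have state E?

t=1: a0@(1,3):N a1@(1,0):E a2@(3,1):SW a3@(2,0):W a4@(3,1):SE a5@(1,1):S
t=2: a0@(0,3):N a1@(1,1):E a2@(0,0):SW a3@(2,4):W a4@(0,2):SE a5@(2,1):S
t=3: a0@(3,3):N a1@(1,2):E a2@(1,4):SW a3@(2,3):W a4@(1,3):SE a5@(3,1):S
t=4: a0@(2,3):N a1@(1,3):E a2@(2,3):SW a3@(2,2):W a4@(2,4):SE a5@(0,1):S
t=5: a0@(1,3):N a1@(1,4):E a2@(3,2):SW a3@(2,1):W a4@(3,0):SE a5@(1,1):S

1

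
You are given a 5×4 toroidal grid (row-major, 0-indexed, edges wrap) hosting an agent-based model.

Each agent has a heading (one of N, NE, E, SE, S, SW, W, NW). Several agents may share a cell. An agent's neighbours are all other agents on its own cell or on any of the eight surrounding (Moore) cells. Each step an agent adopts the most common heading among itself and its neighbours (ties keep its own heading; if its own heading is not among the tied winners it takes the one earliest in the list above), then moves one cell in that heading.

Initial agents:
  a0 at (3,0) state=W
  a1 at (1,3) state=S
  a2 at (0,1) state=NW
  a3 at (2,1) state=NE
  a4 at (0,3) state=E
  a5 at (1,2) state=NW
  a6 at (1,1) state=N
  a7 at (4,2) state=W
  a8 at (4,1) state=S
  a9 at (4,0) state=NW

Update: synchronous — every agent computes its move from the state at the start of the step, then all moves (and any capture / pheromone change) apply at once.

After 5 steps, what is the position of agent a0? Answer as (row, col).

(4, 3)

t=1: a0@(3,3):W a1@(2,3):S a2@(4,0):NW a3@(1,2):NE a4@(4,2):NW a5@(0,1):NW a6@(0,0):NW a7@(4,1):W a8@(4,0):W a9@(3,3):NW
t=2: a0@(2,2):NW a1@(3,3):S a2@(3,3):NW a3@(0,3):NE a4@(3,1):NW a5@(4,0):NW a6@(4,3):NW a7@(3,0):NW a8@(3,3):NW a9@(2,2):NW
t=3: a0@(1,1):NW a1@(2,2):NW a2@(2,2):NW a3@(4,2):NW a4@(2,0):NW a5@(3,3):NW a6@(3,2):NW a7@(2,3):NW a8@(2,2):NW a9@(1,1):NW
t=4: a0@(0,0):NW a1@(1,1):NW a2@(1,1):NW a3@(3,1):NW a4@(1,3):NW a5@(2,2):NW a6@(2,1):NW a7@(1,2):NW a8@(1,1):NW a9@(0,0):NW
t=5: a0@(4,3):NW a1@(0,0):NW a2@(0,0):NW a3@(2,0):NW a4@(0,2):NW a5@(1,1):NW a6@(1,0):NW a7@(0,1):NW a8@(0,0):NW a9@(4,3):NW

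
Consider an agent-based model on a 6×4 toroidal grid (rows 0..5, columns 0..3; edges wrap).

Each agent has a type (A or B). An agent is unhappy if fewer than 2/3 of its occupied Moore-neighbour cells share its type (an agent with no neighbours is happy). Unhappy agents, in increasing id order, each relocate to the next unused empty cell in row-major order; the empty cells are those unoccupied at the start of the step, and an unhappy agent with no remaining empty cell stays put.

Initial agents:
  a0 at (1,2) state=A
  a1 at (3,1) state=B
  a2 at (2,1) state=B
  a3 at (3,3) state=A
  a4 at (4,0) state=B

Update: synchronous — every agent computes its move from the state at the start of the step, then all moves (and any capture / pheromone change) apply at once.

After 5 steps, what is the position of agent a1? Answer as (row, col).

t=1: a0@(0,0):A a1@(3,1):B a2@(0,1):B a3@(0,2):A a4@(0,3):B
t=2: a0@(1,0):A a1@(3,1):B a2@(1,1):B a3@(1,2):A a4@(1,3):B
t=3: a0@(0,0):A a1@(3,1):B a2@(0,1):B a3@(0,2):A a4@(0,3):B
t=4: a0@(1,0):A a1@(3,1):B a2@(1,1):B a3@(1,2):A a4@(1,3):B
t=5: a0@(0,0):A a1@(3,1):B a2@(0,1):B a3@(0,2):A a4@(0,3):B

(3, 1)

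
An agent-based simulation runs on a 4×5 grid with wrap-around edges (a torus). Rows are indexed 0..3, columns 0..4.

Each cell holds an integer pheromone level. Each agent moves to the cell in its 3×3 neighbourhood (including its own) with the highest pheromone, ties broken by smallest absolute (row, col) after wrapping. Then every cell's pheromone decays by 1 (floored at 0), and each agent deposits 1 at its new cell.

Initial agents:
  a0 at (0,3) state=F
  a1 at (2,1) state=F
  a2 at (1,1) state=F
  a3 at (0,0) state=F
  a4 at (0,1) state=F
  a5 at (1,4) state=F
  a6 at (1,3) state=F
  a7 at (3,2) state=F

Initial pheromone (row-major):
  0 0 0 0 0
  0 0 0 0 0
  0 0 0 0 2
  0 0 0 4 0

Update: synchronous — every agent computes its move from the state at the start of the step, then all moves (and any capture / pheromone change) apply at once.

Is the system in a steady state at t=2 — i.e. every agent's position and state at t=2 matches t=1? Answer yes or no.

t=1: a0@(3,3) a1@(1,0) a2@(0,0) a3@(0,0) a4@(0,0) a5@(2,4) a6@(2,4) a7@(3,3) | pheromone: 3 0 0 0 0 / 1 0 0 0 0 / 0 0 0 0 3 / 0 0 0 5 0
t=2: a0@(3,3) a1@(0,0) a2@(0,0) a3@(0,0) a4@(0,0) a5@(3,3) a6@(3,3) a7@(3,3) | pheromone: 6 0 0 0 0 / 0 0 0 0 0 / 0 0 0 0 2 / 0 0 0 8 0

no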